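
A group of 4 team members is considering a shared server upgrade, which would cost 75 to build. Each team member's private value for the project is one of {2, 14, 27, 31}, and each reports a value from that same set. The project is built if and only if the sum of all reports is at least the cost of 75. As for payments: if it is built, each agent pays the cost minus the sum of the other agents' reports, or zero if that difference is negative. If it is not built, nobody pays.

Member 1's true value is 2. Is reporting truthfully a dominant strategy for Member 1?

Yes

Check each profile of the others' reports and compare truth against every alternative report.
Others report (2, 31, 31): truth gives 0, best alternative gives -9.
Others report (31, 2, 31): truth gives 0, best alternative gives -9.
Others report (31, 31, 2): truth gives 0, best alternative gives -9.
Others report (14, 27, 27): truth gives 0, best alternative gives -5.
Others report (27, 14, 27): truth gives 0, best alternative gives -5.
Others report (27, 27, 14): truth gives 0, best alternative gives -5.
(Remaining 58 profiles checked similarly; truth is weakly best in each.)
In every case the truthful report is at least as good as any alternative, so it is a dominant strategy.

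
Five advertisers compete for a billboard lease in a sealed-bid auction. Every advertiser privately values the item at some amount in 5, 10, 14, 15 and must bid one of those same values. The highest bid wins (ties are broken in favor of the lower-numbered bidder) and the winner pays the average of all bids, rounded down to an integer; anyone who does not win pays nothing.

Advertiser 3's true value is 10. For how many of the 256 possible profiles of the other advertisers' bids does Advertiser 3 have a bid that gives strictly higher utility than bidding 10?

29

Others bid (5, 5, 5, 14): truth gives 0; bid 14 gives 2 > 0. Violating.
Others bid (5, 5, 5, 15): truth gives 0; bid 15 gives 1 > 0. Violating.
Others bid (5, 5, 10, 14): truth gives 0; bid 14 gives 1 > 0. Violating.
Others bid (5, 5, 14, 5): truth gives 0; bid 14 gives 2 > 0. Violating.
Others bid (5, 5, 5, 5): truth gives 4; no alternative beats it.
Others bid (5, 5, 5, 10): truth gives 3; no alternative beats it.
(Checking all 256 profiles: 29 have a profitable deviation, 227 do not.)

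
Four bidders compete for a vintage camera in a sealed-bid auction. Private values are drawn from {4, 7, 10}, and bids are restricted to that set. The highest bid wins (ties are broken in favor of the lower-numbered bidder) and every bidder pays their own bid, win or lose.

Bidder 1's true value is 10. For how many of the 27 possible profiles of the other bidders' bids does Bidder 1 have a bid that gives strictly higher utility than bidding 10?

Others bid (4, 4, 4): truth gives 0; bid 4 gives 6 > 0. Violating.
Others bid (4, 4, 7): truth gives 0; bid 7 gives 3 > 0. Violating.
Others bid (4, 7, 4): truth gives 0; bid 7 gives 3 > 0. Violating.
Others bid (4, 7, 7): truth gives 0; bid 7 gives 3 > 0. Violating.
Others bid (4, 4, 10): truth gives 0; no alternative beats it.
Others bid (4, 7, 10): truth gives 0; no alternative beats it.
(Checking all 27 profiles: 8 have a profitable deviation, 19 do not.)

8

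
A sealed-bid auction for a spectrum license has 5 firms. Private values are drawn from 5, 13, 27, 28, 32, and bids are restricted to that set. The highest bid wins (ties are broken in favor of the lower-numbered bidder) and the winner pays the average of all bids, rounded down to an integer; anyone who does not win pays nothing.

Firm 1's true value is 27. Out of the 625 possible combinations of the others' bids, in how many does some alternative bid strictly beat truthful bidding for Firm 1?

452

Others bid (5, 5, 5, 5): truth gives 18; bid 5 gives 22 > 18. Violating.
Others bid (5, 5, 5, 13): truth gives 16; bid 13 gives 19 > 16. Violating.
Others bid (5, 5, 5, 28): truth gives 0; bid 28 gives 13 > 0. Violating.
Others bid (5, 5, 5, 32): truth gives 0; bid 32 gives 12 > 0. Violating.
Others bid (5, 5, 5, 27): truth gives 14; no alternative beats it.
Others bid (5, 5, 13, 27): truth gives 12; no alternative beats it.
(Checking all 625 profiles: 452 have a profitable deviation, 173 do not.)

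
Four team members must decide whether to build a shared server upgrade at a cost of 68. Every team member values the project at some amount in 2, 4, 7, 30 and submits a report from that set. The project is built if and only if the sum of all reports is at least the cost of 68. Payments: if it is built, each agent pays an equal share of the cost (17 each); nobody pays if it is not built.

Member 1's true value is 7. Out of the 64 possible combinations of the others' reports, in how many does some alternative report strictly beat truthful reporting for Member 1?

Others report (2, 30, 30): truth gives -10; report 2 gives 0 > -10. Violating.
Others report (4, 30, 30): truth gives -10; report 2 gives 0 > -10. Violating.
Others report (30, 2, 30): truth gives -10; report 2 gives 0 > -10. Violating.
Others report (30, 4, 30): truth gives -10; report 2 gives 0 > -10. Violating.
Others report (2, 2, 2): truth gives 0; no alternative beats it.
Others report (2, 2, 4): truth gives 0; no alternative beats it.
(Checking all 64 profiles: 6 have a profitable deviation, 58 do not.)

6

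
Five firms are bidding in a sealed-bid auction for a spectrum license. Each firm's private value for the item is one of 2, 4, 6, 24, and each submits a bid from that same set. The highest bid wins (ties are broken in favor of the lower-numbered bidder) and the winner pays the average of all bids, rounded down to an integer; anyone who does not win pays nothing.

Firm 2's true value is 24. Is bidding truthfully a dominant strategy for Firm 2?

No

Consider the case where Firm 1 bids 2, Firm 3 bids 2, Firm 4 bids 2 and Firm 5 bids 2.
Truthful bid 24: wins, pays 6, utility 24 - 6 = 18.
Bid 4 instead: wins, pays 2, utility 24 - 2 = 22.
Since 22 > 18, bidding 4 is strictly better here, so truthful bidding is not dominant.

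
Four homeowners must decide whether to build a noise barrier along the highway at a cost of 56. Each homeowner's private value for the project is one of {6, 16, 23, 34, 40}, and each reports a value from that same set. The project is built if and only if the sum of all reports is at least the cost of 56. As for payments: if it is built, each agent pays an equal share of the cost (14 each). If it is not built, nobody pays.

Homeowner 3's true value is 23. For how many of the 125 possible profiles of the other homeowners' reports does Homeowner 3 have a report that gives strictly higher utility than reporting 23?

4

Others report (6, 6, 6): truth gives 0; report 40 gives 9 > 0. Violating.
Others report (6, 6, 16): truth gives 0; report 34 gives 9 > 0. Violating.
Others report (6, 16, 6): truth gives 0; report 34 gives 9 > 0. Violating.
Others report (16, 6, 6): truth gives 0; report 34 gives 9 > 0. Violating.
Others report (6, 6, 23): truth gives 9; no alternative beats it.
Others report (6, 6, 34): truth gives 9; no alternative beats it.
(Checking all 125 profiles: 4 have a profitable deviation, 121 do not.)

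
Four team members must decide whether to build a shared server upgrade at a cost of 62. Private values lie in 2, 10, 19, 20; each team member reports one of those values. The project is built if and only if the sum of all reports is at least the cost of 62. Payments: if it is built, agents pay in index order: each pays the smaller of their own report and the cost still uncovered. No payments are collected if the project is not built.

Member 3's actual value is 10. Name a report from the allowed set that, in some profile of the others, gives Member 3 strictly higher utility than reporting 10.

2

Suppose Member 1 reports 20, Member 2 reports 20 and Member 4 reports 20.
Report 10: project built, pays 10, utility 10 - 10 = 0.
Report 2: project built, pays 2, utility 10 - 2 = 8.
So reporting 2 beats truth here (8 > 0).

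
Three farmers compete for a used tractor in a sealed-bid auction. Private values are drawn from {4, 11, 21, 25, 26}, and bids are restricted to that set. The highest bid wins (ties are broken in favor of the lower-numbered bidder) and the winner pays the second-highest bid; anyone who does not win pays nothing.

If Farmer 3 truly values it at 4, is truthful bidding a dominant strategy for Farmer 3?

Check each profile of the others' bids and compare truth against every alternative bid.
Others bid (4, 4): truth gives 0, best alternative gives 0.
Others bid (4, 11): truth gives 0, best alternative gives 0.
Others bid (4, 21): truth gives 0, best alternative gives 0.
Others bid (4, 25): truth gives 0, best alternative gives 0.
Others bid (4, 26): truth gives 0, best alternative gives 0.
Others bid (11, 4): truth gives 0, best alternative gives 0.
(Remaining 19 profiles checked similarly; truth is weakly best in each.)
In every case the truthful bid is at least as good as any alternative, so it is a dominant strategy.

Yes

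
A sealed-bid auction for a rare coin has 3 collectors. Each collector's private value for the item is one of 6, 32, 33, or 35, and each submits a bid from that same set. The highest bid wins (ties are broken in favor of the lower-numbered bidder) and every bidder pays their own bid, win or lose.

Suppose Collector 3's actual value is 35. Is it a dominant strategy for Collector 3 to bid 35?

Consider the case where Collector 1 bids 6 and Collector 2 bids 6.
Truthful bid 35: wins, pays 35, utility 35 - 35 = 0.
Bid 32 instead: wins, pays 32, utility 35 - 32 = 3.
Since 3 > 0, bidding 32 is strictly better here, so truthful bidding is not dominant.

No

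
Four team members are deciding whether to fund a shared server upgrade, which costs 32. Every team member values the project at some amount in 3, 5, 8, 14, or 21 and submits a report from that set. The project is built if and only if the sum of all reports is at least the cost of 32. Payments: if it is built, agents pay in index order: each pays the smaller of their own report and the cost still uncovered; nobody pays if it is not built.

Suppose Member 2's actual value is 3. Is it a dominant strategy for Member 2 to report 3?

Yes

Check each profile of the others' reports and compare truth against every alternative report.
Others report (3, 3, 21): truth gives 0, best alternative gives -2.
Others report (3, 5, 21): truth gives 0, best alternative gives -2.
Others report (3, 8, 21): truth gives 0, best alternative gives -2.
Others report (3, 14, 14): truth gives 0, best alternative gives -2.
Others report (3, 14, 21): truth gives 0, best alternative gives -2.
Others report (3, 21, 3): truth gives 0, best alternative gives -2.
(Remaining 119 profiles checked similarly; truth is weakly best in each.)
In every case the truthful report is at least as good as any alternative, so it is a dominant strategy.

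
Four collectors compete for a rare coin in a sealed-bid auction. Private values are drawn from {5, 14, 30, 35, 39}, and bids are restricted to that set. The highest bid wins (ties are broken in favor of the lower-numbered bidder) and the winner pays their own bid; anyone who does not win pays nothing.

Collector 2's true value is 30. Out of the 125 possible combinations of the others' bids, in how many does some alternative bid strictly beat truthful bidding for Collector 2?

Others bid (5, 5, 5): truth gives 0; bid 14 gives 16 > 0. Violating.
Others bid (5, 5, 14): truth gives 0; bid 14 gives 16 > 0. Violating.
Others bid (5, 14, 5): truth gives 0; bid 14 gives 16 > 0. Violating.
Others bid (5, 14, 14): truth gives 0; bid 14 gives 16 > 0. Violating.
Others bid (5, 5, 30): truth gives 0; no alternative beats it.
Others bid (5, 5, 35): truth gives 0; no alternative beats it.
(Checking all 125 profiles: 4 have a profitable deviation, 121 do not.)

4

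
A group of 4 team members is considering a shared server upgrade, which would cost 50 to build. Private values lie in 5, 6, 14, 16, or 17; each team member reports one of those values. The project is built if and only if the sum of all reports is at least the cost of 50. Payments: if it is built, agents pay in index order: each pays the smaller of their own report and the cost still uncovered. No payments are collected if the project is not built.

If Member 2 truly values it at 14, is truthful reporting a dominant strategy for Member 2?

No

Consider the case where Member 1 reports 14, Member 3 reports 14 and Member 4 reports 16.
Truthful report 14: project built, pays 14, utility 14 - 14 = 0.
Report 6 instead: project built, pays 6, utility 14 - 6 = 8.
Since 8 > 0, reporting 6 is strictly better here, so truthful reporting is not dominant.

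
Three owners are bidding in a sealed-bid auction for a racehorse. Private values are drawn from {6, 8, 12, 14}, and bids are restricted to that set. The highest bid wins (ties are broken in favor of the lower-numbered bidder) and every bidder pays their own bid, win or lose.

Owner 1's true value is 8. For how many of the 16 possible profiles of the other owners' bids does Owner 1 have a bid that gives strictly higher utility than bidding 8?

13

Others bid (6, 6): truth gives 0; bid 6 gives 2 > 0. Violating.
Others bid (6, 12): truth gives -8; bid 12 gives -4 > -8. Violating.
Others bid (6, 14): truth gives -8; bid 6 gives -6 > -8. Violating.
Others bid (8, 12): truth gives -8; bid 12 gives -4 > -8. Violating.
Others bid (6, 8): truth gives 0; no alternative beats it.
Others bid (8, 6): truth gives 0; no alternative beats it.
(Checking all 16 profiles: 13 have a profitable deviation, 3 do not.)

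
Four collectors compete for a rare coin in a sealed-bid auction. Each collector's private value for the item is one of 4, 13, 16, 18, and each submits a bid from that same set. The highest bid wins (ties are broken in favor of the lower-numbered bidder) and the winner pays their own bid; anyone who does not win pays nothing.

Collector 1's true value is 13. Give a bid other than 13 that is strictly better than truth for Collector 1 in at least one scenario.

Suppose Collector 2 bids 4, Collector 3 bids 4 and Collector 4 bids 4.
Bid 13: wins, pays 13, utility 13 - 13 = 0.
Bid 4: wins, pays 4, utility 13 - 4 = 9.
So bidding 4 beats truth here (9 > 0).

4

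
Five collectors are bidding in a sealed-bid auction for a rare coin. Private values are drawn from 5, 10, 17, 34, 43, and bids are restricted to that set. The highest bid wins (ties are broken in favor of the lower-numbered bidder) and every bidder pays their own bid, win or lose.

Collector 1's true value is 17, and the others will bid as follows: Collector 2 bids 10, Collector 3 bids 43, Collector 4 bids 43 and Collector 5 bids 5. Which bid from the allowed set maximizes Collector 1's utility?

5

Bid 5: loses but pays 5, utility -5.
Bid 10: loses but pays 10, utility -10.
Bid 17: loses but pays 17, utility -17.
Bid 34: loses but pays 34, utility -34.
Bid 43: wins, pays 43, utility 17 - 43 = -26.
The best choice is 5 with utility -5.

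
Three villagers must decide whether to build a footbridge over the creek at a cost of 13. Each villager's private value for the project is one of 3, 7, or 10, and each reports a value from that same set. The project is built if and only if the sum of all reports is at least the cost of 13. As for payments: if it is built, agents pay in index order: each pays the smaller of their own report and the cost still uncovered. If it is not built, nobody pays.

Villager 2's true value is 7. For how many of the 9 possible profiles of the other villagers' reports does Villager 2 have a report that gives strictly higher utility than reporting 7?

5

Others report (3, 7): truth gives 0; report 3 gives 4 > 0. Violating.
Others report (3, 10): truth gives 0; report 3 gives 4 > 0. Violating.
Others report (7, 3): truth gives 1; report 3 gives 4 > 1. Violating.
Others report (7, 7): truth gives 1; report 3 gives 4 > 1. Violating.
Others report (3, 3): truth gives 0; no alternative beats it.
Others report (10, 3): truth gives 4; no alternative beats it.
(Checking all 9 profiles: 5 have a profitable deviation, 4 do not.)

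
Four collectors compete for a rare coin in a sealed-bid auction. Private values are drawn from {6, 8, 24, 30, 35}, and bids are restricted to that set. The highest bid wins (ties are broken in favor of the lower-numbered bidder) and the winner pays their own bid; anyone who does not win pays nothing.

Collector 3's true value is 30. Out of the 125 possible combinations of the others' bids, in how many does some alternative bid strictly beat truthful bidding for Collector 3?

Others bid (6, 6, 6): truth gives 0; bid 8 gives 22 > 0. Violating.
Others bid (6, 6, 8): truth gives 0; bid 8 gives 22 > 0. Violating.
Others bid (6, 6, 24): truth gives 0; bid 24 gives 6 > 0. Violating.
Others bid (6, 8, 6): truth gives 0; bid 24 gives 6 > 0. Violating.
Others bid (6, 6, 30): truth gives 0; no alternative beats it.
Others bid (6, 6, 35): truth gives 0; no alternative beats it.
(Checking all 125 profiles: 12 have a profitable deviation, 113 do not.)

12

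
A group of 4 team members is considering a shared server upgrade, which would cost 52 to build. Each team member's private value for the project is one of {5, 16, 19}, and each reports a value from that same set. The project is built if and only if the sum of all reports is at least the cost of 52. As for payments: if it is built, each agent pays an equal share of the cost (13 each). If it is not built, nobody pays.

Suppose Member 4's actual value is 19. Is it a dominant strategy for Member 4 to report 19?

Check each profile of the others' reports and compare truth against every alternative report.
Others report (5, 16, 16): truth gives 6, best alternative gives 6.
Others report (5, 16, 19): truth gives 6, best alternative gives 6.
Others report (5, 19, 16): truth gives 6, best alternative gives 6.
Others report (5, 19, 19): truth gives 6, best alternative gives 6.
Others report (16, 5, 16): truth gives 6, best alternative gives 6.
Others report (16, 5, 19): truth gives 6, best alternative gives 6.
(Remaining 21 profiles checked similarly; truth is weakly best in each.)
In every case the truthful report is at least as good as any alternative, so it is a dominant strategy.

Yes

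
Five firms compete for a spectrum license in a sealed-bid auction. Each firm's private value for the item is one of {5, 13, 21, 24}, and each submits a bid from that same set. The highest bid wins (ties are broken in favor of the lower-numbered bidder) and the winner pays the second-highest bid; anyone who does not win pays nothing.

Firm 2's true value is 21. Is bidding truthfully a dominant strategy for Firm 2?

Check each profile of the others' bids and compare truth against every alternative bid.
Others bid (5, 5, 5, 5): truth gives 16, best alternative gives 16.
Others bid (5, 5, 5, 13): truth gives 8, best alternative gives 8.
Others bid (5, 5, 13, 5): truth gives 8, best alternative gives 8.
Others bid (5, 5, 13, 13): truth gives 8, best alternative gives 8.
Others bid (5, 13, 5, 5): truth gives 8, best alternative gives 8.
Others bid (5, 13, 5, 13): truth gives 8, best alternative gives 8.
(Remaining 250 profiles checked similarly; truth is weakly best in each.)
In every case the truthful bid is at least as good as any alternative, so it is a dominant strategy.

Yes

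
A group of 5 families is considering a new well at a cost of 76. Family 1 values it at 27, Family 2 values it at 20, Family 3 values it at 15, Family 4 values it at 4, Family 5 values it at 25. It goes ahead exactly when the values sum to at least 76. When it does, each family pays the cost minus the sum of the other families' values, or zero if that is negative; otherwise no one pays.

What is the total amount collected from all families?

27

Total value 91 ≥ cost 76, so it is built.
Family 1: others sum to 64; max(0, 76 - 64) = 12.
Family 2: others sum to 71; max(0, 76 - 71) = 5.
Family 3: others sum to 76; max(0, 76 - 76) = 0.
Family 4: others sum to 87; max(0, 76 - 87) = 0.
Family 5: others sum to 66; max(0, 76 - 66) = 10.
Total collected = 12 + 5 + 0 + 0 + 10 = 27.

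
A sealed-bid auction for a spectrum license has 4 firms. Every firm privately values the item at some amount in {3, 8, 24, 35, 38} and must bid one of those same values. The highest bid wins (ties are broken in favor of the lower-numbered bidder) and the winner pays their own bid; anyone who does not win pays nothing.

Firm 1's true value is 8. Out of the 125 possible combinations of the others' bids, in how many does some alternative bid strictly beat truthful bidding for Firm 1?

1

Others bid (3, 3, 3): truth gives 0; bid 3 gives 5 > 0. Violating.
Others bid (3, 3, 8): truth gives 0; no alternative beats it.
Others bid (3, 3, 24): truth gives 0; no alternative beats it.
(Checking all 125 profiles: 1 has a profitable deviation, 124 do not.)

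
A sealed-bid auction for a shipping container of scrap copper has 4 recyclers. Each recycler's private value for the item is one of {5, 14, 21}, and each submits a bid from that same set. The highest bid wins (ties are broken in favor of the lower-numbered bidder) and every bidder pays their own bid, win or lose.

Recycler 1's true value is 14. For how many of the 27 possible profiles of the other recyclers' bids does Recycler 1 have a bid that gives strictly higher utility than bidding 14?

Others bid (5, 5, 5): truth gives 0; bid 5 gives 9 > 0. Violating.
Others bid (5, 5, 21): truth gives -14; bid 5 gives -5 > -14. Violating.
Others bid (5, 14, 21): truth gives -14; bid 5 gives -5 > -14. Violating.
Others bid (5, 21, 5): truth gives -14; bid 5 gives -5 > -14. Violating.
Others bid (5, 5, 14): truth gives 0; no alternative beats it.
Others bid (5, 14, 5): truth gives 0; no alternative beats it.
(Checking all 27 profiles: 20 have a profitable deviation, 7 do not.)

20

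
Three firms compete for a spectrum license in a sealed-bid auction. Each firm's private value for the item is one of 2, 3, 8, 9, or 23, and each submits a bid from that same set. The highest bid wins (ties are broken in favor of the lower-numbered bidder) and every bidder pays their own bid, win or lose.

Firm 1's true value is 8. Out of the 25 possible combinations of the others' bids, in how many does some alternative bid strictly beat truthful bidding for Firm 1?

Others bid (2, 2): truth gives 0; bid 2 gives 6 > 0. Violating.
Others bid (2, 3): truth gives 0; bid 3 gives 5 > 0. Violating.
Others bid (2, 9): truth gives -8; bid 9 gives -1 > -8. Violating.
Others bid (2, 23): truth gives -8; bid 2 gives -2 > -8. Violating.
Others bid (2, 8): truth gives 0; no alternative beats it.
Others bid (3, 8): truth gives 0; no alternative beats it.
(Checking all 25 profiles: 20 have a profitable deviation, 5 do not.)

20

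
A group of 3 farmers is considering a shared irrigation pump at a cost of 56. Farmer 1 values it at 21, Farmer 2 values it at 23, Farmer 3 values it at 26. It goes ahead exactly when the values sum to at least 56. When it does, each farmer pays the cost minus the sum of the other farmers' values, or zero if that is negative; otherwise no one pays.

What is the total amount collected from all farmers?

Total value 70 ≥ cost 56, so it is built.
Farmer 1: others sum to 49; max(0, 56 - 49) = 7.
Farmer 2: others sum to 47; max(0, 56 - 47) = 9.
Farmer 3: others sum to 44; max(0, 56 - 44) = 12.
Total collected = 7 + 9 + 12 = 28.

28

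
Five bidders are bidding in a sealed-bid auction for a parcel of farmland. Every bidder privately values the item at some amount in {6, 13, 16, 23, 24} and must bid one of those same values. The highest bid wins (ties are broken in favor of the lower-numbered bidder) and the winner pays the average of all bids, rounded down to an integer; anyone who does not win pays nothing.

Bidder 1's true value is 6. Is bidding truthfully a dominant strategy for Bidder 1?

Yes

Check each profile of the others' bids and compare truth against every alternative bid.
Others bid (13, 13, 13, 13): truth gives 0, best alternative gives -7.
Others bid (6, 13, 13, 13): truth gives 0, best alternative gives -5.
Others bid (13, 6, 13, 13): truth gives 0, best alternative gives -5.
Others bid (13, 13, 6, 13): truth gives 0, best alternative gives -5.
Others bid (13, 13, 13, 6): truth gives 0, best alternative gives -5.
Others bid (6, 6, 13, 13): truth gives 0, best alternative gives -4.
(Remaining 619 profiles checked similarly; truth is weakly best in each.)
In every case the truthful bid is at least as good as any alternative, so it is a dominant strategy.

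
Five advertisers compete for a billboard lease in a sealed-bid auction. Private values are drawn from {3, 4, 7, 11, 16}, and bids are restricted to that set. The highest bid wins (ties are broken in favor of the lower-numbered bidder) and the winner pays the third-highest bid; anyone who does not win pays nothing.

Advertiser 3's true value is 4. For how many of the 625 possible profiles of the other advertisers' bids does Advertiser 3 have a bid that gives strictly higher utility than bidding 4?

Others bid (3, 3, 3, 7): truth gives 0; bid 7 gives 1 > 0. Violating.
Others bid (3, 3, 3, 11): truth gives 0; bid 11 gives 1 > 0. Violating.
Others bid (3, 3, 3, 16): truth gives 0; bid 16 gives 1 > 0. Violating.
Others bid (3, 3, 7, 3): truth gives 0; bid 7 gives 1 > 0. Violating.
Others bid (3, 3, 3, 3): truth gives 1; no alternative beats it.
Others bid (3, 3, 3, 4): truth gives 1; no alternative beats it.
(Checking all 625 profiles: 12 have a profitable deviation, 613 do not.)

12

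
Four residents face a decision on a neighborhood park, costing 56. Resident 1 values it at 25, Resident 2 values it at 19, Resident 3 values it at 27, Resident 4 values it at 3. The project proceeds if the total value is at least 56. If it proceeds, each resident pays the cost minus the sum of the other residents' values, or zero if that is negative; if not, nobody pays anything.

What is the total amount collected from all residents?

Total value 74 ≥ cost 56, so it is built.
Resident 1: others sum to 49; max(0, 56 - 49) = 7.
Resident 2: others sum to 55; max(0, 56 - 55) = 1.
Resident 3: others sum to 47; max(0, 56 - 47) = 9.
Resident 4: others sum to 71; max(0, 56 - 71) = 0.
Total collected = 7 + 1 + 9 + 0 = 17.

17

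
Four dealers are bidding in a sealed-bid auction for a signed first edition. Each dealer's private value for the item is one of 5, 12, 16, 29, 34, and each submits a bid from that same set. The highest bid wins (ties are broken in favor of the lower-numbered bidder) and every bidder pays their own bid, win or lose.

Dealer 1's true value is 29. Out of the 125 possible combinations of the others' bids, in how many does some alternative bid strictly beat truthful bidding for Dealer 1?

Others bid (5, 5, 5): truth gives 0; bid 5 gives 24 > 0. Violating.
Others bid (5, 5, 12): truth gives 0; bid 12 gives 17 > 0. Violating.
Others bid (5, 5, 16): truth gives 0; bid 16 gives 13 > 0. Violating.
Others bid (5, 5, 34): truth gives -29; bid 5 gives -5 > -29. Violating.
Others bid (5, 5, 29): truth gives 0; no alternative beats it.
Others bid (5, 12, 29): truth gives 0; no alternative beats it.
(Checking all 125 profiles: 88 have a profitable deviation, 37 do not.)

88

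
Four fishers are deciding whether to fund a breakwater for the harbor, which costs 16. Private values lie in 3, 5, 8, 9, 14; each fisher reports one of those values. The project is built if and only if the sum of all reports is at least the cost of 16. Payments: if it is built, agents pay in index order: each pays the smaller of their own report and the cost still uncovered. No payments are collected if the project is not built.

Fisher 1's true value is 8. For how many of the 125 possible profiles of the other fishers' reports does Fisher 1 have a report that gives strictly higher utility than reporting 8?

Others report (3, 3, 5): truth gives 0; report 5 gives 3 > 0. Violating.
Others report (3, 3, 8): truth gives 0; report 3 gives 5 > 0. Violating.
Others report (3, 3, 9): truth gives 0; report 3 gives 5 > 0. Violating.
Others report (3, 3, 14): truth gives 0; report 3 gives 5 > 0. Violating.
Others report (3, 3, 3): truth gives 0; no alternative beats it.
(Checking all 125 profiles: 124 have a profitable deviation, 1 does not.)

124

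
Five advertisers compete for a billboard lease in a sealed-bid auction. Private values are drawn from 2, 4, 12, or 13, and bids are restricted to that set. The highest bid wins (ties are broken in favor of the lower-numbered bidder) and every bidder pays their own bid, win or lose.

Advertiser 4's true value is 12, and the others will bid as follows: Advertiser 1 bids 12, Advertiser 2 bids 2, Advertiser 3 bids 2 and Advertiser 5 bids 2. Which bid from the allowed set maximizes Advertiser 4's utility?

Bid 2: loses but pays 2, utility -2.
Bid 4: loses but pays 4, utility -4.
Bid 12: loses but pays 12, utility -12.
Bid 13: wins, pays 13, utility 12 - 13 = -1.
The best choice is 13 with utility -1.

13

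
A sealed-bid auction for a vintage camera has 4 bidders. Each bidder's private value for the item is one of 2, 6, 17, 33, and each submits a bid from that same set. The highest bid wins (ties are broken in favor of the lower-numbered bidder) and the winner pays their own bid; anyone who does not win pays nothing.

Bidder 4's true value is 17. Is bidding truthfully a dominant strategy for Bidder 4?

Consider the case where Bidder 1 bids 2, Bidder 2 bids 2 and Bidder 3 bids 2.
Truthful bid 17: wins, pays 17, utility 17 - 17 = 0.
Bid 6 instead: wins, pays 6, utility 17 - 6 = 11.
Since 11 > 0, bidding 6 is strictly better here, so truthful bidding is not dominant.

No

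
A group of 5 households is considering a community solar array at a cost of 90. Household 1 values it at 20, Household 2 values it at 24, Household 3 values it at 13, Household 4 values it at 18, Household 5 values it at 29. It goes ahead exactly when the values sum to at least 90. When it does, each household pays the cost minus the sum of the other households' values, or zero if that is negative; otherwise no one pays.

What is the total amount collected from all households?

Total value 104 ≥ cost 90, so it is built.
Household 1: others sum to 84; max(0, 90 - 84) = 6.
Household 2: others sum to 80; max(0, 90 - 80) = 10.
Household 3: others sum to 91; max(0, 90 - 91) = 0.
Household 4: others sum to 86; max(0, 90 - 86) = 4.
Household 5: others sum to 75; max(0, 90 - 75) = 15.
Total collected = 6 + 10 + 0 + 4 + 15 = 35.

35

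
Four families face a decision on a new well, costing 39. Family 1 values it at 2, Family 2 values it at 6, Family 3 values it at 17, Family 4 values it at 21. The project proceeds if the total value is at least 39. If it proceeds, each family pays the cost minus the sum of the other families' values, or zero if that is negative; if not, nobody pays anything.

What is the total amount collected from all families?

Total value 46 ≥ cost 39, so it is built.
Family 1: others sum to 44; max(0, 39 - 44) = 0.
Family 2: others sum to 40; max(0, 39 - 40) = 0.
Family 3: others sum to 29; max(0, 39 - 29) = 10.
Family 4: others sum to 25; max(0, 39 - 25) = 14.
Total collected = 0 + 0 + 10 + 14 = 24.

24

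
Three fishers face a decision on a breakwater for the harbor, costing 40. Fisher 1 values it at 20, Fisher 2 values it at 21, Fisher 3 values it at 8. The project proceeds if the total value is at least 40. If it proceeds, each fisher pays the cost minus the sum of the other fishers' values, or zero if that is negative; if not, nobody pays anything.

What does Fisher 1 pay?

Total value 49 ≥ cost 40, so the project is built.
The other fishers' values sum to 29.
Cost minus that sum is 40 - 29 = 11.

11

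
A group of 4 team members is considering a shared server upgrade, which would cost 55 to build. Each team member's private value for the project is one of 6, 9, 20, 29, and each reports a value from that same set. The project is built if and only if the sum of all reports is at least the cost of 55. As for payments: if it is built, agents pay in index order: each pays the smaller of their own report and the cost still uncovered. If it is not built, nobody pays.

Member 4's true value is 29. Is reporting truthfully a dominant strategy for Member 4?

Check each profile of the others' reports and compare truth against every alternative report.
Others report (6, 6, 20): truth gives 6, best alternative gives 0.
Others report (6, 20, 6): truth gives 6, best alternative gives 0.
Others report (20, 6, 6): truth gives 6, best alternative gives 0.
Others report (9, 9, 9): truth gives 1, best alternative gives 0.
Others report (6, 20, 29): truth gives 29, best alternative gives 29.
Others report (6, 29, 20): truth gives 29, best alternative gives 29.
(Remaining 58 profiles checked similarly; truth is weakly best in each.)
In every case the truthful report is at least as good as any alternative, so it is a dominant strategy.

Yes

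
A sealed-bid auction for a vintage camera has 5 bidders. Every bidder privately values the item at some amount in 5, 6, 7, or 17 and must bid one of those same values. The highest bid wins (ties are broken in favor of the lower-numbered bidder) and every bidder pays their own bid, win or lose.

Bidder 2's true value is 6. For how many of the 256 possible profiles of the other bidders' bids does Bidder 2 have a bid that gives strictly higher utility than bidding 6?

248

Others bid (5, 5, 5, 7): truth gives -6; bid 7 gives -1 > -6. Violating.
Others bid (5, 5, 5, 17): truth gives -6; bid 5 gives -5 > -6. Violating.
Others bid (5, 5, 6, 7): truth gives -6; bid 7 gives -1 > -6. Violating.
Others bid (5, 5, 6, 17): truth gives -6; bid 5 gives -5 > -6. Violating.
Others bid (5, 5, 5, 5): truth gives 0; no alternative beats it.
Others bid (5, 5, 5, 6): truth gives 0; no alternative beats it.
(Checking all 256 profiles: 248 have a profitable deviation, 8 do not.)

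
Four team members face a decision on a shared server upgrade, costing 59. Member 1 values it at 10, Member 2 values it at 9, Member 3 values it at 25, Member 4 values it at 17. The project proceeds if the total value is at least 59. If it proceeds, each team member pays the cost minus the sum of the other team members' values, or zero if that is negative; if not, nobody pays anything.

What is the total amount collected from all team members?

Total value 61 ≥ cost 59, so it is built.
Member 1: others sum to 51; max(0, 59 - 51) = 8.
Member 2: others sum to 52; max(0, 59 - 52) = 7.
Member 3: others sum to 36; max(0, 59 - 36) = 23.
Member 4: others sum to 44; max(0, 59 - 44) = 15.
Total collected = 8 + 7 + 23 + 15 = 53.

53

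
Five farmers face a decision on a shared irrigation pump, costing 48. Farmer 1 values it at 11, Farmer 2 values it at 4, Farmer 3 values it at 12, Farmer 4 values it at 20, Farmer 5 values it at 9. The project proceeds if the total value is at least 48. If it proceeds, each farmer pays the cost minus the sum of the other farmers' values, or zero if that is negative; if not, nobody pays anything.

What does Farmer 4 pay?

12

Total value 56 ≥ cost 48, so the project is built.
The other farmers' values sum to 36.
Cost minus that sum is 48 - 36 = 12.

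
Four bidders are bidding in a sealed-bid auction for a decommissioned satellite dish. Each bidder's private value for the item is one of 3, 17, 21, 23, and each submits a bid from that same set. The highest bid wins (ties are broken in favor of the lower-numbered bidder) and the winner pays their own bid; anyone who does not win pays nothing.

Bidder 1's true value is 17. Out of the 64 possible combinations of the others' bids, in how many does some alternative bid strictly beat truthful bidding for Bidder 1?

1

Others bid (3, 3, 3): truth gives 0; bid 3 gives 14 > 0. Violating.
Others bid (3, 3, 17): truth gives 0; no alternative beats it.
Others bid (3, 3, 21): truth gives 0; no alternative beats it.
(Checking all 64 profiles: 1 has a profitable deviation, 63 do not.)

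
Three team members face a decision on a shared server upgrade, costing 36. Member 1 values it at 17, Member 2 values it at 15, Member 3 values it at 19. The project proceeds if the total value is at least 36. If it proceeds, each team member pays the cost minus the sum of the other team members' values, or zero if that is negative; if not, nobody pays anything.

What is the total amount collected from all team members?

6

Total value 51 ≥ cost 36, so it is built.
Member 1: others sum to 34; max(0, 36 - 34) = 2.
Member 2: others sum to 36; max(0, 36 - 36) = 0.
Member 3: others sum to 32; max(0, 36 - 32) = 4.
Total collected = 2 + 0 + 4 = 6.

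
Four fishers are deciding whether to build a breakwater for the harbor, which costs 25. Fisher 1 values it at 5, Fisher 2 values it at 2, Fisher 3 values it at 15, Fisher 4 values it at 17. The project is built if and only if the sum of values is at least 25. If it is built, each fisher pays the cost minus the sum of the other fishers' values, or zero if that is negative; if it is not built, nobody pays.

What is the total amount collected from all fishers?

4

Total value 39 ≥ cost 25, so it is built.
Fisher 1: others sum to 34; max(0, 25 - 34) = 0.
Fisher 2: others sum to 37; max(0, 25 - 37) = 0.
Fisher 3: others sum to 24; max(0, 25 - 24) = 1.
Fisher 4: others sum to 22; max(0, 25 - 22) = 3.
Total collected = 0 + 0 + 1 + 3 = 4.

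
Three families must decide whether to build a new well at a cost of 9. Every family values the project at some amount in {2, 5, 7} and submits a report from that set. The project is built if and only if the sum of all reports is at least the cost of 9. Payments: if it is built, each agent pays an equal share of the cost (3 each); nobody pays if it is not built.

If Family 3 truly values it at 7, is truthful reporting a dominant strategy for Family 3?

Check each profile of the others' reports and compare truth against every alternative report.
Others report (2, 2): truth gives 4, best alternative gives 4.
Others report (2, 5): truth gives 4, best alternative gives 4.
Others report (2, 7): truth gives 4, best alternative gives 4.
Others report (5, 2): truth gives 4, best alternative gives 4.
Others report (5, 5): truth gives 4, best alternative gives 4.
Others report (5, 7): truth gives 4, best alternative gives 4.
(Remaining 3 profiles checked similarly; truth is weakly best in each.)
In every case the truthful report is at least as good as any alternative, so it is a dominant strategy.

Yes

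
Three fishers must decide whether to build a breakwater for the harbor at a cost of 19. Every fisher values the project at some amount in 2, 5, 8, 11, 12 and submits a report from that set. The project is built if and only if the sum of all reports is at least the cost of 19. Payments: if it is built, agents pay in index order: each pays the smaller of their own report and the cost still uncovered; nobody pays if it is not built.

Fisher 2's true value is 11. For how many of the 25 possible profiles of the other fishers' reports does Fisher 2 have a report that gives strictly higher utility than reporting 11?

18

Others report (2, 11): truth gives 0; report 8 gives 3 > 0. Violating.
Others report (2, 12): truth gives 0; report 5 gives 6 > 0. Violating.
Others report (5, 8): truth gives 0; report 8 gives 3 > 0. Violating.
Others report (5, 11): truth gives 0; report 5 gives 6 > 0. Violating.
Others report (2, 2): truth gives 0; no alternative beats it.
Others report (2, 5): truth gives 0; no alternative beats it.
(Checking all 25 profiles: 18 have a profitable deviation, 7 do not.)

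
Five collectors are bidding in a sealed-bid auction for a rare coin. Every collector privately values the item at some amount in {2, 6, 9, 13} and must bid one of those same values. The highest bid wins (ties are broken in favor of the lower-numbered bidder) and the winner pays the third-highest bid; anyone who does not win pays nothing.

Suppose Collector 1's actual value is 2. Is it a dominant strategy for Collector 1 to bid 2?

Check each profile of the others' bids and compare truth against every alternative bid.
Others bid (2, 2, 6, 6): truth gives 0, best alternative gives -4.
Others bid (2, 6, 2, 6): truth gives 0, best alternative gives -4.
Others bid (2, 6, 6, 2): truth gives 0, best alternative gives -4.
Others bid (2, 6, 6, 6): truth gives 0, best alternative gives -4.
Others bid (6, 2, 2, 6): truth gives 0, best alternative gives -4.
Others bid (6, 2, 6, 2): truth gives 0, best alternative gives -4.
(Remaining 250 profiles checked similarly; truth is weakly best in each.)
In every case the truthful bid is at least as good as any alternative, so it is a dominant strategy.

Yes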